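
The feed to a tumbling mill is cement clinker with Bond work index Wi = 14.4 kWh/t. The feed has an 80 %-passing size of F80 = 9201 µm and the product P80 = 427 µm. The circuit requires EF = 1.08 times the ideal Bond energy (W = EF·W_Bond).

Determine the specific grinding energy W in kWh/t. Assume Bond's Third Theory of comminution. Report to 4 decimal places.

W = 5.9048 kWh/t

W = 10 Wi (P80^-0.5 − F80^-0.5)
1/√427 = 0.048393;  1/√9201 = 0.010425
W = 10·14.4·(0.048393 − 0.010425) = 5.4674 kWh/t
Apply correction: 5.4674 × 1.08 = 5.9048 kWh/t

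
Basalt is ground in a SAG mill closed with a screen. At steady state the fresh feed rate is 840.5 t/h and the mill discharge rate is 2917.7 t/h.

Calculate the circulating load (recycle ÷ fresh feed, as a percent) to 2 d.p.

CL = 247.14 %

Discharge = new feed + return, hence
R = M − F = 2917.7 − 840.5 = 2077.2 t/h
CL = 100·R/F = 100·2077.2/840.5 = 247.14 %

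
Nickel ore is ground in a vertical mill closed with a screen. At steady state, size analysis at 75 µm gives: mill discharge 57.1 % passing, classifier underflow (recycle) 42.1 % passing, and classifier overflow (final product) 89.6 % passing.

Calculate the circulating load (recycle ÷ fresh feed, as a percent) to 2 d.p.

CL = 216.67 %

Mass balance on the −75 µm fraction:
Fd + Rd = Ru + Fo ⇒ R/F = (o−d)/(d−u)
r = (89.6 − 57.1)/(57.1 − 42.1) = 32.5/15.0 = 2.1667
CL = 100·r = 216.67 %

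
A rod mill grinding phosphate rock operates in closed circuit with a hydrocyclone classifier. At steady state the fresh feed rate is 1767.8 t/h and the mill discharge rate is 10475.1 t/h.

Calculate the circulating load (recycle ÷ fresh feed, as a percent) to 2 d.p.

CL = 492.55 %

M = F + R at steady state, so:
R = M − F = 10475.1 − 1767.8 = 8707.3 t/h
CL = 100·R/F = 100·8707.3/1767.8 = 492.55 %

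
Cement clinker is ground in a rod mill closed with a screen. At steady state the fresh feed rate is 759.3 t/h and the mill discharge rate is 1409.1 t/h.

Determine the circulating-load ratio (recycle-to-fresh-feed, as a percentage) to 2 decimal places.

Steady state: M = F + R.
R = M − F = 1409.1 − 759.3 = 649.8 t/h
CL = 100·R/F = 100·649.8/759.3 = 85.58 %

CL = 85.58 %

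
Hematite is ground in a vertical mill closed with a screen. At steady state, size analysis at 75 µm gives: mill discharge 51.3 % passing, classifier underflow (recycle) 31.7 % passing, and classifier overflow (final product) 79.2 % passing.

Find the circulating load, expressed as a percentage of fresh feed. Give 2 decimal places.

CL = 142.35 %

Let r = R/F. Size balance at 75 µm:
r = (o − d)/(d − u)
r = (79.2 − 51.3)/(51.3 − 31.7) = 27.9/19.6 = 1.4235
CL = 100·r = 142.35 %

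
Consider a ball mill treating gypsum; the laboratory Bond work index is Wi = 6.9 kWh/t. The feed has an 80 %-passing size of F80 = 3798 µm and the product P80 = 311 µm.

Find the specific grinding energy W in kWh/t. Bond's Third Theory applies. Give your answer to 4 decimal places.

W = 2.7930 kWh/t

W = 10 Wi (1/√P80 − 1/√F80)  [Bond]
1/√311 = 0.056705;  1/√3798 = 0.016226
W = 10·6.9·(0.056705 − 0.016226) = 2.7930 kWh/t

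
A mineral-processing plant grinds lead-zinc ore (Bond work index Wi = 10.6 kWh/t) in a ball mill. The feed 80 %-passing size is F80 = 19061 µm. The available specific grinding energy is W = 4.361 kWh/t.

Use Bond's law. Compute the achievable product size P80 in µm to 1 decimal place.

W_Bond = 10·Wi·(1/√P₈₀ − 1/√F₈₀)
⇒ 1/√P80 = W/(10·Wi) + 1/√F80
  = 4.3610/(10·10.6) + 1/√19061 = 0.041142 + 0.007243 = 0.048385
P80 = (1/0.048385)² = 20.6677² = 427.15 µm

P80 = 427.2 µm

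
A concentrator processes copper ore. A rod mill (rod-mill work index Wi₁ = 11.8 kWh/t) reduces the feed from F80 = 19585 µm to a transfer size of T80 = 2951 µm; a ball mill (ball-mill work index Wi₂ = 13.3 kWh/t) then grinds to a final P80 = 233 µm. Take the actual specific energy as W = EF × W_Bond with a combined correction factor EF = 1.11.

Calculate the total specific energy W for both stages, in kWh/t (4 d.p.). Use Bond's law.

W = 10·Wi·[P80^(−½) − F80^(−½)]
Stage 1 (19585→2951 µm, Wi₁=11.8): W₁ = 10·11.8·(0.018408 − 0.007146) = 1.3290 kWh/t
Stage 2 (2951→233 µm, Wi₂=13.3): W₂ = 10·13.3·(0.065512 − 0.018408) = 6.2648 kWh/t
W = W₁ + W₂ = 1.3290 + 6.2648 = 7.5938 kWh/t
W_actual = 1.11 × 7.5938 = 8.4291 kWh/t

W = 8.4291 kWh/t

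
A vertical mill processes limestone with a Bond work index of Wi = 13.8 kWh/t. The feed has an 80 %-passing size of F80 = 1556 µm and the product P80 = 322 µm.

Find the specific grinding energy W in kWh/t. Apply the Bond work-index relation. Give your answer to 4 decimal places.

W_Bond = 10·Wi·(1/√P₈₀ − 1/√F₈₀)
1/√322 = 0.055728;  1/√1556 = 0.025351
W = 10·13.8·(0.055728 − 0.025351) = 4.1920 kWh/t

W = 4.1920 kWh/t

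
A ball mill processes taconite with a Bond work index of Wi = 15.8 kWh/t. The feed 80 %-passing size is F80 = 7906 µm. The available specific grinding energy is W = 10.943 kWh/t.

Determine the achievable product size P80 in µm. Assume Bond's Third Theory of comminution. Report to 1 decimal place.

W = 10·Wi·(P80^(-½) − F80^(-½))
⇒ 1/√P80 = W/(10 Wi) + 1/√F80
  = 10.9430/(10·15.8) + 1/√7906 = 0.069259 + 0.011247 = 0.080506
P80 = (1/0.080506)² = 12.4214² = 154.29 µm

P80 = 154.3 µm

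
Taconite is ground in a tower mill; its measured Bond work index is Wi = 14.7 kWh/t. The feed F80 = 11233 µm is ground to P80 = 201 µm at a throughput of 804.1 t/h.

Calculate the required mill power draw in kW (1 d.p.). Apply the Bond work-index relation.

P = 7222.1 kW

W = 10 Wi (1/√P80 − 1/√F80)  [Bond]
W = 10·14.7·(1/√201 − 1/√11233) = 10·14.7·(0.061099) = 8.9816 kWh/t
Mill draw = 8.9816 × 804.1 = 7222.1 kW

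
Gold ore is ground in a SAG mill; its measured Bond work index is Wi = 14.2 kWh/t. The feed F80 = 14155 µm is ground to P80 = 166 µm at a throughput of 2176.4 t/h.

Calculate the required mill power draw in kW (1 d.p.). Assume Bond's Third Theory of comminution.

P = 21389.2 kW

W = 10·Wi·[P80^(−½) − F80^(−½)]
W = 10·14.2·(1/√166 − 1/√14155) = 10·14.2·(0.069210) = 9.8278 kWh/t
P = W·T = 9.8278·2176.4 = 21389.2 kW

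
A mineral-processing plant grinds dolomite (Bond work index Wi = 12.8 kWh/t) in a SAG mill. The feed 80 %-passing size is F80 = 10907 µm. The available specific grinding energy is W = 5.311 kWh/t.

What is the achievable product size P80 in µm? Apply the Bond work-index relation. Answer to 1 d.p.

P80 = 383.5 µm

W = 10 Wi (1/√P80 − 1/√F80)  [Bond]
P80^(−½) = W/(10 Wi) + F80^(−½)
  = 5.3110/(10·12.8) + 1/√10907 = 0.041492 + 0.009575 = 0.051067
P80 = (1/0.051067)² = 19.5820² = 383.45 µm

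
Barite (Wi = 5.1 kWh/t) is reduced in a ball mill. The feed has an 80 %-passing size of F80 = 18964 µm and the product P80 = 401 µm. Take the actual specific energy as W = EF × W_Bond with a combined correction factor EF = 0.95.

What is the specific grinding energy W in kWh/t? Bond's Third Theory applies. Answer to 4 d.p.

W = 2.0677 kWh/t

W = 10·Wi·(P80^(-½) − F80^(-½))
1/√401 = 0.049938;  1/√18964 = 0.007262
W = 10·5.1·(0.049938 − 0.007262) = 2.1765 kWh/t
Apply correction: 2.1765 × 0.95 = 2.0677 kWh/t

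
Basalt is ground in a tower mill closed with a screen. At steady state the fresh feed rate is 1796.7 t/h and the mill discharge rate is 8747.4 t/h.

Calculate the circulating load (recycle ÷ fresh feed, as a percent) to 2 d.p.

CL = 386.86 %

Steady state: M = F + R.
R = M − F = 8747.4 − 1796.7 = 6950.7 t/h
CL = 100·R/F = 100·6950.7/1796.7 = 386.86 %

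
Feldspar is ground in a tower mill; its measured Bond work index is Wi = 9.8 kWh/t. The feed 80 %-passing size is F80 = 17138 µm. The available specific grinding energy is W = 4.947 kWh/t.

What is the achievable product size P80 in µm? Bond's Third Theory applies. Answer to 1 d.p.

W = 10 Wi / √P80 − 10 Wi / √F80
P80^-0.5 = F80^-0.5 + W/(10 Wi)
  = 4.9470/(10·9.8) + 1/√17138 = 0.050480 + 0.007639 = 0.058118
P80 = (1/0.058118)² = 17.2063² = 296.06 µm

P80 = 296.1 µm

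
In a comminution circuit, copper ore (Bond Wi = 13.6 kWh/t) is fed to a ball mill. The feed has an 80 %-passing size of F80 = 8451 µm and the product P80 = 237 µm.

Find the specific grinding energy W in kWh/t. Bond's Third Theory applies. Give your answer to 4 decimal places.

W = 10·Wi·[P80^(−½) − F80^(−½)]
1/√237 = 0.064957;  1/√8451 = 0.010878
W = 10·13.6·(0.064957 − 0.010878) = 7.3548 kWh/t

W = 7.3548 kWh/t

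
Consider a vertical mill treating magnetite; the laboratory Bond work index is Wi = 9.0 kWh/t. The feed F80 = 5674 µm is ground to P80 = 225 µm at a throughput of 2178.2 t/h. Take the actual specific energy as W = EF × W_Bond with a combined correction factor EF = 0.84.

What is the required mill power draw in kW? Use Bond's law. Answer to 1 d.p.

P = 8792.0 kW

W = 10 Wi (1/√P80 − 1/√F80)  [Bond]
W = 10·9.0·(1/√225 − 1/√5674) = 10·9.0·(0.053391) = 4.8052 kWh/t
Apply correction: 4.8052 × 0.84 = 4.0364 kWh/t
Power = W × throughput = 4.0364 kWh/t × 2178.2 t/h = 8792.0 kW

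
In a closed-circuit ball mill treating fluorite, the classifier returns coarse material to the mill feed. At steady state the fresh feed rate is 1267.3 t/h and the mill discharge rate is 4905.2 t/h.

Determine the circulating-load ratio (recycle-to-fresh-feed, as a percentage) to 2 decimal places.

Discharge = new feed + return, hence
R = M − F = 4905.2 − 1267.3 = 3637.9 t/h
CL = 100·R/F = 100·3637.9/1267.3 = 287.06 %

CL = 287.06 %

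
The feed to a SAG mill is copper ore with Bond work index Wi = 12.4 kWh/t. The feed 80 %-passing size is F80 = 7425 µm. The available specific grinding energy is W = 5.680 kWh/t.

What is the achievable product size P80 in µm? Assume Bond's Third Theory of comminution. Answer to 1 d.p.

W = 10 Wi (1/√P80 − 1/√F80)  [Bond]
⇒ 1/√P80 = W/(10·Wi) + 1/√F80
  = 5.6800/(10·12.4) + 1/√7425 = 0.045806 + 0.011605 = 0.057412
P80 = (1/0.057412)² = 17.4181² = 303.39 µm

P80 = 303.4 µm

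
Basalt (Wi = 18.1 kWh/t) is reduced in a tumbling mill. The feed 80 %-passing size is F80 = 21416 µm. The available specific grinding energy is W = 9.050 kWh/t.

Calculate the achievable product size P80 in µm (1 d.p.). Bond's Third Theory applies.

P80 = 309.6 µm

W = 10·Wi·[P80^(−½) − F80^(−½)]
P80^-0.5 = F80^-0.5 + W/(10 Wi)
  = 9.0500/(10·18.1) + 1/√21416 = 0.050000 + 0.006833 = 0.056833
P80 = (1/0.056833)² = 17.5953² = 309.60 µm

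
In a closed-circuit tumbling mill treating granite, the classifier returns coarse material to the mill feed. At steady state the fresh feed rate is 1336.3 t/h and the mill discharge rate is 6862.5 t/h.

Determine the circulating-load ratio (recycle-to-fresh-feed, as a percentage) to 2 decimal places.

CL = 413.54 %

M = F + R at steady state, so:
R = M − F = 6862.5 − 1336.3 = 5526.2 t/h
CL = 100·R/F = 100·5526.2/1336.3 = 413.54 %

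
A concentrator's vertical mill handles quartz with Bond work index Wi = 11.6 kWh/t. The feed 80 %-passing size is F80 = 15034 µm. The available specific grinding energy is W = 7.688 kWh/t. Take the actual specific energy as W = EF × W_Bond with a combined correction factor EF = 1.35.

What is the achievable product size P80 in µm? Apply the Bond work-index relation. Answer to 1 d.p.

P80 = 305.1 µm

W_Bond = 10·Wi·(1/√P₈₀ − 1/√F₈₀)
W_Bond = W / EF = 7.688 / 1.35 = 5.6948 kWh/t
⇒ 1/√P80 = W_Bond/(10·Wi) + 1/√F80
  = 5.6948/(10·11.6) + 1/√15034 = 0.049093 + 0.008156 = 0.057249
P80 = (1/0.057249)² = 17.4676² = 305.12 µm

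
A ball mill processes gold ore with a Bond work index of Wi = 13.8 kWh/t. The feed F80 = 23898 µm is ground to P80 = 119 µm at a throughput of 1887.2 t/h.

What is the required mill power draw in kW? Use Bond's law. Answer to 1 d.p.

P = 22189.2 kW

Bond: W = 10·Wi·(1/√P80 − 1/√F80)
W = 10·13.8·(1/√119 − 1/√23898) = 10·13.8·(0.085201) = 11.7578 kWh/t
P = W·T = 11.7578·1887.2 = 22189.2 kW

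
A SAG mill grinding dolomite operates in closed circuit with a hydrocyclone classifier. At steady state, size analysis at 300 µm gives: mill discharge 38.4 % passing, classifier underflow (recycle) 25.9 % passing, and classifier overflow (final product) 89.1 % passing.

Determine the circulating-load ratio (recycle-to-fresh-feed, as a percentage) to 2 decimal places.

Let r = R/F. Size balance at 300 µm:
Fd + Rd = Ru + Fo ⇒ R/F = (o−d)/(d−u)
r = (89.1 − 38.4)/(38.4 − 25.9) = 50.7/12.5 = 4.0560
CL = 100·r = 405.60 %

CL = 405.60 %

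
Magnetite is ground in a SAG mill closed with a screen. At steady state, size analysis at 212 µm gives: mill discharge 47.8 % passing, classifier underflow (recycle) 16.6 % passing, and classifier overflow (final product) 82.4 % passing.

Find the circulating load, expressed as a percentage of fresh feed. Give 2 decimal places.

CL = 110.90 %

Classifier node, passing 212 µm:
Fd + Rd = Ru + Fo ⇒ R/F = (o−d)/(d−u)
r = (82.4 − 47.8)/(47.8 − 16.6) = 34.6/31.2 = 1.1090
CL = 100·r = 110.90 %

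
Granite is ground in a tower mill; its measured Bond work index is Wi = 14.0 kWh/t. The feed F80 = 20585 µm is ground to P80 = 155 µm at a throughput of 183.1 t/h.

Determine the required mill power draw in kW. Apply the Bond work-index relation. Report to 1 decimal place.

W = 10·Wi·[P80^(−½) − F80^(−½)]
W = 10·14.0·(1/√155 − 1/√20585) = 10·14.0·(0.073352) = 10.2693 kWh/t
P_mill = W·ṁ = 10.2693·183.1 = 1880.3 kW

P = 1880.3 kW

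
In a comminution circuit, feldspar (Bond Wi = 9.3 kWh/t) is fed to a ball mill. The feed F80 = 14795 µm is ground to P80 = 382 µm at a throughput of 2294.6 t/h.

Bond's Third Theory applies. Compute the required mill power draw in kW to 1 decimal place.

P = 9164.0 kW

Bond: W = 10·Wi·(1/√P80 − 1/√F80)
W = 10·9.3·(1/√382 − 1/√14795) = 10·9.3·(0.042943) = 3.9937 kWh/t
Power = W × throughput = 3.9937 kWh/t × 2294.6 t/h = 9164.0 kW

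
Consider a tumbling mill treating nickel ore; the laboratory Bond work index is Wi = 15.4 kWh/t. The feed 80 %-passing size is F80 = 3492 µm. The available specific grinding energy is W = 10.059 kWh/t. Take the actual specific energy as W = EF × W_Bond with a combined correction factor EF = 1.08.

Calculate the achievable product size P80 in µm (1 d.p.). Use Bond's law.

Bond:  W = 10 Wi (1/√P − 1/√F)
W_Bond = W / EF = 10.059 / 1.08 = 9.3139 kWh/t
1/√P80 = 1/√F80 + W_Bond/(10·Wi)
  = 9.3139/(10·15.4) + 1/√3492 = 0.060480 + 0.016922 = 0.077402
P80 = (1/0.077402)² = 12.9195² = 166.91 µm

P80 = 166.9 µm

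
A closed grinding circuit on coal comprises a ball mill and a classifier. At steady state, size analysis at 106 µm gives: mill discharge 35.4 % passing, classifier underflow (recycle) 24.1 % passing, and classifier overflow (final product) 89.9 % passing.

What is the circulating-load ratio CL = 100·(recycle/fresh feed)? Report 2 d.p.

Balance %-passing 106 µm (r = R/F):
r = (o − d)/(d − u)
r = (89.9 − 35.4)/(35.4 − 24.1) = 54.5/11.3 = 4.8230
CL = 100·r = 482.30 %

CL = 482.30 %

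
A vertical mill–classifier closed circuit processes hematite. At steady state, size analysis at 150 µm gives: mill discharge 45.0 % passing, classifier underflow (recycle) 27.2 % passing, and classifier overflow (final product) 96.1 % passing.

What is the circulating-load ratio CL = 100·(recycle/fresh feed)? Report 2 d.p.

Balance %-passing 150 µm (r = R/F):
r = (o − d)/(d − u)
r = (96.1 − 45.0)/(45.0 − 27.2) = 51.1/17.8 = 2.8708
CL = 100·r = 287.08 %

CL = 287.08 %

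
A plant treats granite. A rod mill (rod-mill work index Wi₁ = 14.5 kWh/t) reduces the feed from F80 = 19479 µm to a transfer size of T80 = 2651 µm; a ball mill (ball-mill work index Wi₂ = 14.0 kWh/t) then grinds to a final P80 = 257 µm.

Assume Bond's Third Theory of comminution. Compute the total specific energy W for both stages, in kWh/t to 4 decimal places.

W = 10 Wi / √P80 − 10 Wi / √F80
Stage 1 (19479→2651 µm, Wi₁=14.5): W₁ = 10·14.5·(0.019422 − 0.007165) = 1.7773 kWh/t
Stage 2 (2651→257 µm, Wi₂=14.0): W₂ = 10·14.0·(0.062378 − 0.019422) = 6.0139 kWh/t
W = W₁ + W₂ = 1.7773 + 6.0139 = 7.7911 kWh/t

W = 7.7911 kWh/t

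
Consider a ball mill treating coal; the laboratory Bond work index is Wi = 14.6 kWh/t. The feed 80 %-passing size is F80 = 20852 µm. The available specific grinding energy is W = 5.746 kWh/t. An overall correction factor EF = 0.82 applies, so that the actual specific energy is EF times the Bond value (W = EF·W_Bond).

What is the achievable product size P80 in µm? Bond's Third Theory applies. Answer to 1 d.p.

P80 = 331.5 µm

Bond:  W = 10 Wi (1/√P − 1/√F)
W_Bond = W / EF = 5.746 / 0.82 = 7.0073 kWh/t
P80^(−½) = W_Bond/(10 Wi) + F80^(−½)
  = 7.0073/(10·14.6) + 1/√20852 = 0.047995 + 0.006925 = 0.054920
P80 = (1/0.054920)² = 18.2082² = 331.54 µm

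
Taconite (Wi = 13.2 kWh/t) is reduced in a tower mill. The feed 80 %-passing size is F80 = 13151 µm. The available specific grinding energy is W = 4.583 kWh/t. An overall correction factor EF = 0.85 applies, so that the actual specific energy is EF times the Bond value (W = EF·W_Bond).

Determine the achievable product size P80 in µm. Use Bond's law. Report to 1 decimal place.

P80 = 407.0 µm

W = 10 Wi (P80^-0.5 − F80^-0.5)
W_Bond = W / EF = 4.583 / 0.85 = 5.3918 kWh/t
P80^-0.5 = F80^-0.5 + W_Bond/(10 Wi)
  = 5.3918/(10·13.2) + 1/√13151 = 0.040847 + 0.008720 = 0.049567
P80 = (1/0.049567)² = 20.1748² = 407.02 µm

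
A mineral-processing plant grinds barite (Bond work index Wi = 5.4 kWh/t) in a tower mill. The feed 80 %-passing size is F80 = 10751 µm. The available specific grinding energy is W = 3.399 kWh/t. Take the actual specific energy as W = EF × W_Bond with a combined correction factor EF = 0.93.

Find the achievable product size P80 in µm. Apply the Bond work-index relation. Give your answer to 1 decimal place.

P80 = 167.2 µm

W = 10 Wi / √P80 − 10 Wi / √F80
W_Bond = W / EF = 3.399 / 0.93 = 3.6548 kWh/t
1/√P80 = 1/√F80 + W_Bond/(10·Wi)
  = 3.6548/(10·5.4) + 1/√10751 = 0.067682 + 0.009644 = 0.077327
P80 = (1/0.077327)² = 12.9322² = 167.24 µm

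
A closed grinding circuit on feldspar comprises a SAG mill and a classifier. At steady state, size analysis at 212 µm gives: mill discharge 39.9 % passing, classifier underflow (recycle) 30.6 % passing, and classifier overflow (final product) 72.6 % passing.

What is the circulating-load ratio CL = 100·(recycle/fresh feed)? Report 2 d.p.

Mass balance on the −212 µm fraction:
(1+r)·d = r·u + o ⇒ r = (o−d)/(d−u)
r = (72.6 − 39.9)/(39.9 − 30.6) = 32.7/9.3 = 3.5161
CL = 100·r = 351.61 %

CL = 351.61 %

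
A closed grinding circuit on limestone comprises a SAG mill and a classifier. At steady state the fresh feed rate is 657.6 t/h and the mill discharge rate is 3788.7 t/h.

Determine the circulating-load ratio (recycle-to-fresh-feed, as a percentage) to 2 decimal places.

CL = 476.14 %

Steady state: M = F + R.
R = M − F = 3788.7 − 657.6 = 3131.1 t/h
CL = 100·R/F = 100·3131.1/657.6 = 476.14 %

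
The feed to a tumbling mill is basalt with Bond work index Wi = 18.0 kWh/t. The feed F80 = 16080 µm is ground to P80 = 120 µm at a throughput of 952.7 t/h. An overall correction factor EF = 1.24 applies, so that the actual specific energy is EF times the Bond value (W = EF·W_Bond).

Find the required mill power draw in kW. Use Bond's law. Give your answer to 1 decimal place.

W_Bond = 10·Wi·(1/√P₈₀ − 1/√F₈₀)
W = 10·18.0·(1/√120 − 1/√16080) = 10·18.0·(0.083401) = 15.0122 kWh/t
W_actual = 1.24 × 15.0122 = 18.6151 kWh/t
Mill draw = 18.6151 × 952.7 = 17734.6 kW

P = 17734.6 kW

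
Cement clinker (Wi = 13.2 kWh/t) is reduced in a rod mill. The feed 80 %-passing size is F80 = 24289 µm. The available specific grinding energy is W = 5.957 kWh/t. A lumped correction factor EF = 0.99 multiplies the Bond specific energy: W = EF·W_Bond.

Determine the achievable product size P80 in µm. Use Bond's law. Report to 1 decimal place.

P80 = 369.8 µm

W = 10·Wi·[P80^(−½) − F80^(−½)]
W_Bond = W / EF = 5.957 / 0.99 = 6.0172 kWh/t
⇒ 1/√P80 = W_Bond/(10·Wi) + 1/√F80
  = 6.0172/(10·13.2) + 1/√24289 = 0.045585 + 0.006416 = 0.052001
P80 = (1/0.052001)² = 19.2304² = 369.81 µm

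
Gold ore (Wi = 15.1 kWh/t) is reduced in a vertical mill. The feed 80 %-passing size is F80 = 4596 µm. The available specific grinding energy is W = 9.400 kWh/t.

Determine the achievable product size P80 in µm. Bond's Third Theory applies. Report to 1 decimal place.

P80 = 168.7 µm

W = 10 Wi / √P80 − 10 Wi / √F80
1/√P80 = 1/√F80 + W/(10·Wi)
  = 9.4000/(10·15.1) + 1/√4596 = 0.062252 + 0.014751 = 0.077002
P80 = (1/0.077002)² = 12.9866² = 168.65 µm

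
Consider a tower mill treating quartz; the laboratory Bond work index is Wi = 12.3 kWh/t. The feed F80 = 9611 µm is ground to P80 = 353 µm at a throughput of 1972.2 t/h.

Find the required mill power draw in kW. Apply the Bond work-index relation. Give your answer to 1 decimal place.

W = 10 Wi (P80^-0.5 − F80^-0.5)
W = 10·12.3·(1/√353 − 1/√9611) = 10·12.3·(0.043024) = 5.2920 kWh/t
Power = W × throughput = 5.2920 kWh/t × 1972.2 t/h = 10436.9 kW

P = 10436.9 kW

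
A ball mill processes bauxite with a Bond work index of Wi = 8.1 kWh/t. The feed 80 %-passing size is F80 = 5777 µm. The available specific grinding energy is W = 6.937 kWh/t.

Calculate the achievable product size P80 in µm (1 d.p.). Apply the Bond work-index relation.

Bond:  W = 10 Wi (1/√P − 1/√F)
P80^(−½) = W/(10 Wi) + F80^(−½)
  = 6.9370/(10·8.1) + 1/√5777 = 0.085642 + 0.013157 = 0.098799
P80 = (1/0.098799)² = 10.1216² = 102.45 µm

P80 = 102.4 µm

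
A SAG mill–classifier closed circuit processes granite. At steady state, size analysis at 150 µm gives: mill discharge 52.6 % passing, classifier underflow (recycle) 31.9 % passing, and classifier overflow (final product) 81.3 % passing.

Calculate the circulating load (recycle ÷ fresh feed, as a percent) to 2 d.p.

CL = 138.65 %

Mass balance on the −150 µm fraction:
Fd + Rd = Ru + Fo ⇒ R/F = (o−d)/(d−u)
r = (81.3 − 52.6)/(52.6 − 31.9) = 28.7/20.7 = 1.3865
CL = 100·r = 138.65 %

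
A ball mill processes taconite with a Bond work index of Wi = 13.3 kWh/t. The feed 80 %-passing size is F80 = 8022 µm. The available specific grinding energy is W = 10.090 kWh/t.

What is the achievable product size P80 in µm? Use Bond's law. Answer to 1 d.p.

P80 = 132.0 µm

W = 10 Wi (P80^-0.5 − F80^-0.5)
1/√P80 = 1/√F80 + W/(10·Wi)
  = 10.0900/(10·13.3) + 1/√8022 = 0.075865 + 0.011165 = 0.087030
P80 = (1/0.087030)² = 11.4903² = 132.03 µm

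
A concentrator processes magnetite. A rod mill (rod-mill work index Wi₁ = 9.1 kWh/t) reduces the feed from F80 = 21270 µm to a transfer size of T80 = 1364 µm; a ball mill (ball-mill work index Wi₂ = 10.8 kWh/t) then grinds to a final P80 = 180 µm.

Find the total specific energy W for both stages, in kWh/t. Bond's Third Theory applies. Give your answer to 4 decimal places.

W = 6.9656 kWh/t

W = 10 Wi / √P80 − 10 Wi / √F80
Stage 1 (21270→1364 µm, Wi₁=9.1): W₁ = 10·9.1·(0.027077 − 0.006857) = 1.8400 kWh/t
Stage 2 (1364→180 µm, Wi₂=10.8): W₂ = 10·10.8·(0.074536 − 0.027077) = 5.1256 kWh/t
W = W₁ + W₂ = 1.8400 + 5.1256 = 6.9656 kWh/t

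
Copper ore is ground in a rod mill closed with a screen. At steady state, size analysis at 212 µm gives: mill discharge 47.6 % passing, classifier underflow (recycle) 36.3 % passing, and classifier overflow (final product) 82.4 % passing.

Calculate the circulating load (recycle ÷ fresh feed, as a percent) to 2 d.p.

Balance %-passing 212 µm (r = R/F):
d + r·d = r·u + o → r(d−u) = o−d
r = (82.4 − 47.6)/(47.6 − 36.3) = 34.8/11.3 = 3.0796
CL = 100·r = 307.96 %

CL = 307.96 %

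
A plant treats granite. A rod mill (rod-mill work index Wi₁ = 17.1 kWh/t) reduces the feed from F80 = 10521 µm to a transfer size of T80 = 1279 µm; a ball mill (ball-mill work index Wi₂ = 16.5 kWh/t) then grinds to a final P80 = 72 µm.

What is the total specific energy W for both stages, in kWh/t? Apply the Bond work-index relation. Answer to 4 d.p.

W = 17.9461 kWh/t

W_Bond = 10·Wi·(1/√P₈₀ − 1/√F₈₀)
Stage 1 (10521→1279 µm, Wi₁=17.1): W₁ = 10·17.1·(0.027962 − 0.009749) = 3.1143 kWh/t
Stage 2 (1279→72 µm, Wi₂=16.5): W₂ = 10·16.5·(0.117851 − 0.027962) = 14.8317 kWh/t
W = W₁ + W₂ = 3.1143 + 14.8317 = 17.9461 kWh/t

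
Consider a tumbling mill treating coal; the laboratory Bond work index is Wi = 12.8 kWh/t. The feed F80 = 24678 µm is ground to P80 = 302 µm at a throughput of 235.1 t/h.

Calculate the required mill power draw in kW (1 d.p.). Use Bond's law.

P = 1540.1 kW

Bond:  W = 10 Wi (1/√P − 1/√F)
W = 10·12.8·(1/√302 − 1/√24678) = 10·12.8·(0.051178) = 6.5508 kWh/t
Mill draw = 6.5508 × 235.1 = 1540.1 kW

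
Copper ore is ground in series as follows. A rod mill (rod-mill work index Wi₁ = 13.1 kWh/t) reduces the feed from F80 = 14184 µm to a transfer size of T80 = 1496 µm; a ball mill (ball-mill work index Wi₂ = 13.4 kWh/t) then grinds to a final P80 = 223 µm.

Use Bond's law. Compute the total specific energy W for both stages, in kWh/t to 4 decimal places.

W = 7.7958 kWh/t

W = 10 Wi (P80^-0.5 − F80^-0.5)
Stage 1 (14184→1496 µm, Wi₁=13.1): W₁ = 10·13.1·(0.025854 − 0.008397) = 2.2870 kWh/t
Stage 2 (1496→223 µm, Wi₂=13.4): W₂ = 10·13.4·(0.066965 − 0.025854) = 5.5088 kWh/t
W = W₁ + W₂ = 2.2870 + 5.5088 = 7.7958 kWh/t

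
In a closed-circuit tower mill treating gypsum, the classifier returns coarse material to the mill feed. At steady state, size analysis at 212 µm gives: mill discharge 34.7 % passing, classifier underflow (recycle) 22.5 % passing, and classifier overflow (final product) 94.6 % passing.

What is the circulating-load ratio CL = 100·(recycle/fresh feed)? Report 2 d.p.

Classifier node, passing 212 µm:
(1+r)·d = r·u + o ⇒ r = (o−d)/(d−u)
r = (94.6 − 34.7)/(34.7 − 22.5) = 59.9/12.2 = 4.9098
CL = 100·r = 490.98 %

CL = 490.98 %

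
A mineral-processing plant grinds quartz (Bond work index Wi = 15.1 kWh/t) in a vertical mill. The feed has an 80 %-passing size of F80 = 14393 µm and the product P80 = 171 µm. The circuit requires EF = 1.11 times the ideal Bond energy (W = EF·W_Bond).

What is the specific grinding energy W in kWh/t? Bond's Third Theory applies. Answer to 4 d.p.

W = 10 Wi (1/√P80 − 1/√F80)  [Bond]
1/√171 = 0.076472;  1/√14393 = 0.008335
W = 10·15.1·(0.076472 − 0.008335) = 10.2886 kWh/t
Apply correction: 10.2886 × 1.11 = 11.4204 kWh/t

W = 11.4204 kWh/t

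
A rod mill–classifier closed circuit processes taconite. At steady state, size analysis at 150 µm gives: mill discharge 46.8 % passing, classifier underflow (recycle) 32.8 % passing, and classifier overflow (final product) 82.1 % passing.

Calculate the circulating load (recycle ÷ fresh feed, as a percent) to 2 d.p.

CL = 252.14 %

Balance %-passing 150 µm (r = R/F):
r = (o − d)/(d − u)
r = (82.1 − 46.8)/(46.8 − 32.8) = 35.3/14.0 = 2.5214
CL = 100·r = 252.14 %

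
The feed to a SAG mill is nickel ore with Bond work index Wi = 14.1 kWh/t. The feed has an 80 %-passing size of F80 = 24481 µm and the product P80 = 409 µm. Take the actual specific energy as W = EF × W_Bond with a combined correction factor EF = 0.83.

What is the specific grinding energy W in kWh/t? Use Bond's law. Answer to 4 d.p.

W = 5.0388 kWh/t

Bond:  W = 10 Wi (1/√P − 1/√F)
1/√409 = 0.049447;  1/√24481 = 0.006391
W = 10·14.1·(0.049447 − 0.006391) = 6.0708 kWh/t
Corrected W = EF·W_Bond = 0.83·6.0708 = 5.0388 kWh/t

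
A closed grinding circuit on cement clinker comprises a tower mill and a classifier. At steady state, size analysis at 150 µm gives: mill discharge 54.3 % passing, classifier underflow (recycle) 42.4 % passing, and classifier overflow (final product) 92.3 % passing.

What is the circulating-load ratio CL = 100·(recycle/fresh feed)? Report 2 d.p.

CL = 319.33 %

Classifier node, passing 150 µm:
(1+r)·d = r·u + o ⇒ r = (o−d)/(d−u)
r = (92.3 − 54.3)/(54.3 − 42.4) = 38.0/11.9 = 3.1933
CL = 100·r = 319.33 %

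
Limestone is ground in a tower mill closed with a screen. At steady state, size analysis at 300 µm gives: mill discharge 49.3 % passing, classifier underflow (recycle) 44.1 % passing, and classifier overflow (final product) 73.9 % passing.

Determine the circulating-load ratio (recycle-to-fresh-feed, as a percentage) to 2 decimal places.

Let r = R/F. Size balance at 300 µm:
(1+r)d = ru + o → r = (o−d)/(d−u)
r = (73.9 − 49.3)/(49.3 − 44.1) = 24.6/5.2 = 4.7308
CL = 100·r = 473.08 %

CL = 473.08 %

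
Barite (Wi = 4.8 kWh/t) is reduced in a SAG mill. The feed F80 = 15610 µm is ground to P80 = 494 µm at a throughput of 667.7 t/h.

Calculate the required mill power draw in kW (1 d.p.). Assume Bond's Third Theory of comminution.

W = 10 Wi (1/√P80 − 1/√F80)  [Bond]
W = 10·4.8·(1/√494 − 1/√15610) = 10·4.8·(0.036988) = 1.7754 kWh/t
P = W·T = 1.7754·667.7 = 1185.5 kW

P = 1185.5 kW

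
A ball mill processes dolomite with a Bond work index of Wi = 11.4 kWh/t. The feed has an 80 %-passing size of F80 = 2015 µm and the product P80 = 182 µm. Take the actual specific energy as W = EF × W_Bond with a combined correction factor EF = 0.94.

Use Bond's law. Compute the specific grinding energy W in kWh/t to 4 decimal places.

W = 5.5560 kWh/t

W = 10 Wi / √P80 − 10 Wi / √F80
1/√182 = 0.074125;  1/√2015 = 0.022277
W = 10·11.4·(0.074125 − 0.022277) = 5.9106 kWh/t
With EF = 0.94: W = 5.9106·0.94 = 5.5560 kWh/t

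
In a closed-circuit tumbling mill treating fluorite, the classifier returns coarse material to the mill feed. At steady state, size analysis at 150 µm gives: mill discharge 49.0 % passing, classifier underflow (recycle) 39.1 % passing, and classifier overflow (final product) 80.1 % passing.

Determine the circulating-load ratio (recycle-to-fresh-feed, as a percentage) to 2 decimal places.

Two-product formula at 150 µm:
d + r·d = r·u + o → r(d−u) = o−d
r = (80.1 − 49.0)/(49.0 − 39.1) = 31.1/9.9 = 3.1414
CL = 100·r = 314.14 %

CL = 314.14 %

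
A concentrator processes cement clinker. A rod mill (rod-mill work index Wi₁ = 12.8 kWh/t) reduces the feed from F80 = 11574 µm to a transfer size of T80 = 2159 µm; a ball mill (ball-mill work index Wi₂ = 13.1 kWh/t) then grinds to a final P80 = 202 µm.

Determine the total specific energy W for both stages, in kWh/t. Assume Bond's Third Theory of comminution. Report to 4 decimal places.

W = 10 Wi (1/√P80 − 1/√F80)  [Bond]
Stage 1 (11574→2159 µm, Wi₁=12.8): W₁ = 10·12.8·(0.021522 − 0.009295) = 1.5650 kWh/t
Stage 2 (2159→202 µm, Wi₂=13.1): W₂ = 10·13.1·(0.070360 − 0.021522) = 6.3978 kWh/t
W = W₁ + W₂ = 1.5650 + 6.3978 = 7.9628 kWh/t

W = 7.9628 kWh/t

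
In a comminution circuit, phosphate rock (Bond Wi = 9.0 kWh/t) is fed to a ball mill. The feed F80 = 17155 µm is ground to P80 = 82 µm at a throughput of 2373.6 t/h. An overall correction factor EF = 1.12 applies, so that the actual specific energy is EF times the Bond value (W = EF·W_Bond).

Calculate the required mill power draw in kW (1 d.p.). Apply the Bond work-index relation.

Bond: W = 10·Wi·(1/√P80 − 1/√F80)
W = 10·9.0·(1/√82 − 1/√17155) = 10·9.0·(0.102797) = 9.2517 kWh/t
Apply correction: 9.2517 × 1.12 = 10.3619 kWh/t
Power = W × throughput = 10.3619 kWh/t × 2373.6 t/h = 24595.0 kW

P = 24595.0 kW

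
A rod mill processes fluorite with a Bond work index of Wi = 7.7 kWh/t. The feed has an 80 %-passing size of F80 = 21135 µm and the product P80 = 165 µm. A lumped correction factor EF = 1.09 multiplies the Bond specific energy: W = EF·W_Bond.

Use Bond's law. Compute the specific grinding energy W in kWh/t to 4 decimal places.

W = 5.9566 kWh/t

Bond:  W = 10 Wi (1/√P − 1/√F)
1/√165 = 0.077850;  1/√21135 = 0.006879
W = 10·7.7·(0.077850 − 0.006879) = 5.4648 kWh/t
Apply correction: 5.4648 × 1.09 = 5.9566 kWh/t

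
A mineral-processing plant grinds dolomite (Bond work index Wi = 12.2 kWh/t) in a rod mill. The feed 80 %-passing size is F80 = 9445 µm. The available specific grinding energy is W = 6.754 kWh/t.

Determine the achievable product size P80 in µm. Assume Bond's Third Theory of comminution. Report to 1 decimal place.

P80 = 232.0 µm

W = 10 Wi (P80^-0.5 − F80^-0.5)
⇒ 1/√P80 = W/(10 Wi) + 1/√F80
  = 6.7540/(10·12.2) + 1/√9445 = 0.055361 + 0.010290 = 0.065650
P80 = (1/0.065650)² = 15.2322² = 232.02 µm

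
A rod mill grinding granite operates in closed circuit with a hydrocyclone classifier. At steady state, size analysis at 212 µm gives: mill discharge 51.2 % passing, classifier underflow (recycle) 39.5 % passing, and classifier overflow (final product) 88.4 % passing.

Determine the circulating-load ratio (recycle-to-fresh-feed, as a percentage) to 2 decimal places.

Classifier node, passing 212 µm:
(1+r)d = ru + o → r = (o−d)/(d−u)
r = (88.4 − 51.2)/(51.2 − 39.5) = 37.2/11.7 = 3.1795
CL = 100·r = 317.95 %

CL = 317.95 %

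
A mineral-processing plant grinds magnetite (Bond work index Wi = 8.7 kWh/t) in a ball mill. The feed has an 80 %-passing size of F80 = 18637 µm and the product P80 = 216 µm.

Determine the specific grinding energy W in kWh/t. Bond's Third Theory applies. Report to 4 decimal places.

W = 5.2823 kWh/t

Bond:  W = 10 Wi (1/√P − 1/√F)
1/√216 = 0.068041;  1/√18637 = 0.007325
W = 10·8.7·(0.068041 − 0.007325) = 5.2823 kWh/t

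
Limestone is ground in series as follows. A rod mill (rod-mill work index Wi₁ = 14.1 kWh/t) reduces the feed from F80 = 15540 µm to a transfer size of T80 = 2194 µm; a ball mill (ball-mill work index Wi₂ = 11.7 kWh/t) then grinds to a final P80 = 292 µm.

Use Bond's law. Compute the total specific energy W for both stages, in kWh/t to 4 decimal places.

W = 10·Wi·(P80^(-½) − F80^(-½))
Stage 1 (15540→2194 µm, Wi₁=14.1): W₁ = 10·14.1·(0.021349 − 0.008022) = 1.8792 kWh/t
Stage 2 (2194→292 µm, Wi₂=11.7): W₂ = 10·11.7·(0.058521 − 0.021349) = 4.3491 kWh/t
W = W₁ + W₂ = 1.8792 + 4.3491 = 6.2282 kWh/t

W = 6.2282 kWh/t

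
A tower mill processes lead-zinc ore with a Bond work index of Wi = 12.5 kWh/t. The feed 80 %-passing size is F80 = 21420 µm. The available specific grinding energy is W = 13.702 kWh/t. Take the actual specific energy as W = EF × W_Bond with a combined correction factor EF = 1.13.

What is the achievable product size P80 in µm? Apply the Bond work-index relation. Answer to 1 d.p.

P80 = 92.7 µm

W = 10 Wi / √P80 − 10 Wi / √F80
W_Bond = W / EF = 13.702 / 1.13 = 12.1257 kWh/t
⇒ 1/√P80 = W_Bond/(10·Wi) + 1/√F80
  = 12.1257/(10·12.5) + 1/√21420 = 0.097005 + 0.006833 = 0.103838
P80 = (1/0.103838)² = 9.6304² = 92.74 µm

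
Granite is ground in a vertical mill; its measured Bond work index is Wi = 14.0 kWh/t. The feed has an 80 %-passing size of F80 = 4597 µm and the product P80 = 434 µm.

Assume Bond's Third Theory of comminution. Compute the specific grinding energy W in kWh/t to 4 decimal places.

Bond:  W = 10 Wi (1/√P − 1/√F)
1/√434 = 0.048002;  1/√4597 = 0.014749
W = 10·14.0·(0.048002 − 0.014749) = 4.6554 kWh/t

W = 4.6554 kWh/t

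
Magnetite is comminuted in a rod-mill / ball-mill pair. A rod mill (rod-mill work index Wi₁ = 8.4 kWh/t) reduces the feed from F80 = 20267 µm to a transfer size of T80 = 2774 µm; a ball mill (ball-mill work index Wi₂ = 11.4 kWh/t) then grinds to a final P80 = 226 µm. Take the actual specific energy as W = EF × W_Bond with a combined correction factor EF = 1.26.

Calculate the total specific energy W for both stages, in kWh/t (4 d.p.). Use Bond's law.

Bond: W = 10·Wi·(1/√P80 − 1/√F80)
Stage 1 (20267→2774 µm, Wi₁=8.4): W₁ = 10·8.4·(0.018987 − 0.007024) = 1.0048 kWh/t
Stage 2 (2774→226 µm, Wi₂=11.4): W₂ = 10·11.4·(0.066519 − 0.018987) = 5.4187 kWh/t
W = W₁ + W₂ = 1.0048 + 5.4187 = 6.4235 kWh/t
Corrected W = EF·W_Bond = 1.26·6.4235 = 8.0936 kWh/t

W = 8.0936 kWh/t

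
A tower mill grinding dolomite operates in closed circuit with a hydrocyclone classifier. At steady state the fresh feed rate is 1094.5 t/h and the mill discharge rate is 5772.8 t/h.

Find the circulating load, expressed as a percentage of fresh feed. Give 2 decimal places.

Discharge = new feed + return, hence
R = M − F = 5772.8 − 1094.5 = 4678.3 t/h
CL = 100·R/F = 100·4678.3/1094.5 = 427.44 %

CL = 427.44 %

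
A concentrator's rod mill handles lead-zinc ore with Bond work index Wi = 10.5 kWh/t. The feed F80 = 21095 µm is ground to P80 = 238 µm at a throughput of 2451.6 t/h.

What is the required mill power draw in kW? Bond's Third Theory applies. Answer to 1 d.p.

Bond:  W = 10 Wi (1/√P − 1/√F)
W = 10·10.5·(1/√238 − 1/√21095) = 10·10.5·(0.057935) = 6.0832 kWh/t
P_mill = W·ṁ = 6.0832·2451.6 = 14913.6 kW

P = 14913.6 kW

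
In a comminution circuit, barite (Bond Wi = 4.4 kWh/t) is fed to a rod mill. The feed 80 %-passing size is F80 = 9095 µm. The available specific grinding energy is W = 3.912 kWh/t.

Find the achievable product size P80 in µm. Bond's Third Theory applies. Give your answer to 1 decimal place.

P80 = 101.2 µm

W_Bond = 10·Wi·(1/√P₈₀ − 1/√F₈₀)
P80^-0.5 = F80^-0.5 + W/(10 Wi)
  = 3.9120/(10·4.4) + 1/√9095 = 0.088909 + 0.010486 = 0.099395
P80 = (1/0.099395)² = 10.0609² = 101.22 µm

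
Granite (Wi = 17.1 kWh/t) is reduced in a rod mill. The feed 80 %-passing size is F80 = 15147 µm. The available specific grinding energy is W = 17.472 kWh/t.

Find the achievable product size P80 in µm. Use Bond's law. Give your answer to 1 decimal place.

W = 10·Wi·(P80^(-½) − F80^(-½))
1/√P80 = 1/√F80 + W/(10·Wi)
  = 17.4720/(10·17.1) + 1/√15147 = 0.102175 + 0.008125 = 0.110301
P80 = (1/0.110301)² = 9.0661² = 82.19 µm

P80 = 82.2 µm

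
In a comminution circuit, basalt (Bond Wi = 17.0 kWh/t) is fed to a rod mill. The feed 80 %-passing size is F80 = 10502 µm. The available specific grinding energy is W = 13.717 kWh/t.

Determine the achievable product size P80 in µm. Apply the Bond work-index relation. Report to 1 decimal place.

W = 10 Wi / √P80 − 10 Wi / √F80
P80^-0.5 = F80^-0.5 + W/(10 Wi)
  = 13.7170/(10·17.0) + 1/√10502 = 0.080688 + 0.009758 = 0.090446
P80 = (1/0.090446)² = 11.0563² = 122.24 µm

P80 = 122.2 µm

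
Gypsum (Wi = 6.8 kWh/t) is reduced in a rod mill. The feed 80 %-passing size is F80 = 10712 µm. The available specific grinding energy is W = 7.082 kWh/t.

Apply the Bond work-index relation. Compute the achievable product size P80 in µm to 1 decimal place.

W = 10·Wi·(P80^(-½) − F80^(-½))
P80^-0.5 = F80^-0.5 + W/(10 Wi)
  = 7.0820/(10·6.8) + 1/√10712 = 0.104147 + 0.009662 = 0.113809
P80 = (1/0.113809)² = 8.7867² = 77.21 µm

P80 = 77.2 µm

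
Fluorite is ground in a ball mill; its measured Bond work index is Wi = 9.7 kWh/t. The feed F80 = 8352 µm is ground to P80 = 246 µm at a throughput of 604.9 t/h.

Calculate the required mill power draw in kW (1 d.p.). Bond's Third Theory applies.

P = 3099.0 kW

W = 10 Wi / √P80 − 10 Wi / √F80
W = 10·9.7·(1/√246 − 1/√8352) = 10·9.7·(0.052815) = 5.1231 kWh/t
Mill draw = 5.1231 × 604.9 = 3099.0 kW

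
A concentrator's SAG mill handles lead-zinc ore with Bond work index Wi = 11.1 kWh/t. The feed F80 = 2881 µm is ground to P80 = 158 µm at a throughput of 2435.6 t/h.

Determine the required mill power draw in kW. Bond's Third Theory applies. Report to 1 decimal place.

P = 16471.2 kW

W = 10 Wi (1/√P80 − 1/√F80)  [Bond]
W = 10·11.1·(1/√158 − 1/√2881) = 10·11.1·(0.060925) = 6.7627 kWh/t
P = W·T = 6.7627·2435.6 = 16471.2 kW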